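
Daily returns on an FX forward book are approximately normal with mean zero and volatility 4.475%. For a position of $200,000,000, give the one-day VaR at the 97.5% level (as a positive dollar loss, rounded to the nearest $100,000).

At 97.5% one-sided, z = 1.960.
VaR = z·σ = 1.960 × 4.475% = 8.771%.
On $200,000,000: 0.08771 × $200,000,000 = $17,542,000.

$17,500,000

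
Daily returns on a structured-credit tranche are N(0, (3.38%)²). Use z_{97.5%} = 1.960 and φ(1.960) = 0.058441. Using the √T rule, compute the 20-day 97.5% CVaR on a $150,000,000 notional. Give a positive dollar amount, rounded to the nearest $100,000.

$53,000,000

σ_{20d} = 3.38% × √20 = 15.116%.
ES multiplier = φ(z)/(1−α) = 0.058441/0.025 = 2.338.
ES = 15.116% × 2.338 = 35.341%; on $150,000,000: $53,011,500.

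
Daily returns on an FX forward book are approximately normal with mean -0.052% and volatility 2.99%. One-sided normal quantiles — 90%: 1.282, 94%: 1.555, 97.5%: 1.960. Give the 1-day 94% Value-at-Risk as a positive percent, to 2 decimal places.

VaR = −μ + z·σ = −(-0.052%) + 1.555 × 2.99% = 4.701%.

4.70%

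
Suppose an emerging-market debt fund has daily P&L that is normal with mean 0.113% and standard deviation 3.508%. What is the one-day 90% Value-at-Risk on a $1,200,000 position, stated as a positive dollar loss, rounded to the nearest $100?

$52,600

At 90% one-sided, z = 1.282.
VaR = −μ + z·σ = −(0.113%) + 1.282 × 3.508% = 4.384%.
On $1,200,000: 0.04384 × $1,200,000 = $52,608.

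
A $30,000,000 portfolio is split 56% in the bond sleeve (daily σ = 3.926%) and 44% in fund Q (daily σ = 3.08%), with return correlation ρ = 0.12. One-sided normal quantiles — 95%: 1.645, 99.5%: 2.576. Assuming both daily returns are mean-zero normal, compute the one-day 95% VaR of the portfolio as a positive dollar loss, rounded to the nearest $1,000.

$1,341,000

σ_p² = 0.56²·3.926² + 0.44²·3.08² + 2·0.12·0.56·0.44·3.926·3.08 = 7.3853 (%²).
σ_p = √7.3853 = 2.718%.
VaR = 1.645 × 2.718% = 4.471%; on $30,000,000 that is $1,341,300.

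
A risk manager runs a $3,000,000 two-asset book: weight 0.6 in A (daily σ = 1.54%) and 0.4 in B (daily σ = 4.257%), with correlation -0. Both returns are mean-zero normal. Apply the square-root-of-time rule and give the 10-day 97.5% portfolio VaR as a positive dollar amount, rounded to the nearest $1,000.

$360,000

σ_p = √(0.6²·1.54² + 0.4²·4.257² + 2·-0·0.6·0.4·1.54·4.257) = 1.937%.
σ_{10d} = 1.937% × √10 = 6.125%.
z(97.5%) = 1.960.
VaR = 1.960 × 6.125% = 12.005%; on $3,000,000 that is $360,150.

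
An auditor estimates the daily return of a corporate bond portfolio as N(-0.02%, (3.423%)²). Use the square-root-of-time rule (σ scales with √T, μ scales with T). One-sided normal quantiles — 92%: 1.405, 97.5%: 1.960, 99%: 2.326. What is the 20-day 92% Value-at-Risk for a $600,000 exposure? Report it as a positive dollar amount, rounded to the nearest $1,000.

$131,000

σ_{20d} = 3.423% × √20 = 15.308%; μ_{20d} = 20 × -0.02% = -0.400%.
VaR = −(-0.400%) + 1.405 × 15.308% = 21.908%.
On $600,000: 0.21908 × $600,000 = $131,448.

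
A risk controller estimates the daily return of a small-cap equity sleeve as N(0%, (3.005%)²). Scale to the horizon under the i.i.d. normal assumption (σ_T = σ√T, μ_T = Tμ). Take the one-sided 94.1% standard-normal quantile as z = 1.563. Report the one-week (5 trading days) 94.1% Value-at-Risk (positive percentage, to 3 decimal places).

10.502%

σ_{5d} = 3.005% × √5 = 6.719%.
VaR = 1.563 × 6.719% = 10.502%.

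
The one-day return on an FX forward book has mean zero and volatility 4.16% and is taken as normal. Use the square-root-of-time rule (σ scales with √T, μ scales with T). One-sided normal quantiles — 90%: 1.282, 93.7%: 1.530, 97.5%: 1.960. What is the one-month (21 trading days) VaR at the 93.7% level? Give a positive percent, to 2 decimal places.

29.17%

σ_{21d} = 4.16% × √21 = 19.064%.
VaR = 1.530 × 19.064% = 29.168%.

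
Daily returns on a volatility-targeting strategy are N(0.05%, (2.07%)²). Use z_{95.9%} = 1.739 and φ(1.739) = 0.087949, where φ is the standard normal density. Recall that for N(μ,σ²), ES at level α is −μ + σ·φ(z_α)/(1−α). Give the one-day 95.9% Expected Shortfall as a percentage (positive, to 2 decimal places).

4.39%

Tail multiplier: φ(z)/(1−α) = 0.087949 / 0.041 = 2.145.
ES = −(0.05%) + 2.07% × 2.145 = 4.390%.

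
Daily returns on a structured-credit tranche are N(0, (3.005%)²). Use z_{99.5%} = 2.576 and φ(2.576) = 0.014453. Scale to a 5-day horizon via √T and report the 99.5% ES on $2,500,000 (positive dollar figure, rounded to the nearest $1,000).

$486,000

σ_{5d} = 3.005% × √5 = 6.719%.
ES multiplier = φ(z)/(1−α) = 0.014453/0.005 = 2.891.
ES = 6.719% × 2.891 = 19.425%; on $2,500,000: $485,625.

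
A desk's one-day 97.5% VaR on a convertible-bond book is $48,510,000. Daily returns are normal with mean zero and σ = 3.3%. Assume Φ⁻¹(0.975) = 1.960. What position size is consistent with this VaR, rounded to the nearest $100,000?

$750,000,000

VaR as a fraction of value: z·σ = 1.960 × 3.3% = 6.468%.
Position = $48,510,000 / 0.06468 = $750,000,000.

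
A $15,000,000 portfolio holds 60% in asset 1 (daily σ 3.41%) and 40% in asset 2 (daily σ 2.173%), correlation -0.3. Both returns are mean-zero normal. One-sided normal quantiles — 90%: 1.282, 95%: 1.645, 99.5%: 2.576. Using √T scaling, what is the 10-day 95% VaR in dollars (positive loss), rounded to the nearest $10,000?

$1,540,000

σ_p = √(0.6²·3.41² + 0.4²·2.173² + 2·-0.3·0.6·0.4·3.41·2.173) = 1.968%.
σ_{10d} = 1.968% × √10 = 6.223%.
VaR = 1.645 × 6.223% = 10.237%; on $15,000,000 that is $1,535,550.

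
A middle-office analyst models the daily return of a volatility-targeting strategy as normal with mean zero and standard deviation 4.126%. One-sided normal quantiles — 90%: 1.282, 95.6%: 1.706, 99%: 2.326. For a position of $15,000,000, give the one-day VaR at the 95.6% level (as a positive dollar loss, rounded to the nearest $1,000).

VaR = z·σ = 1.706 × 4.126% = 7.039%.
On $15,000,000: 0.07039 × $15,000,000 = $1,055,850.

$1,056,000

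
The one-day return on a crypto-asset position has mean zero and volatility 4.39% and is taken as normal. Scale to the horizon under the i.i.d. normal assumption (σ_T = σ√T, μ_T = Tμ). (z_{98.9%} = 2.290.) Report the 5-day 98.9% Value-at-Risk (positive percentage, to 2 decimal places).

22.48%

σ_{5d} = 4.39% × √5 = 9.816%.
VaR = 2.290 × 9.816% = 22.479%.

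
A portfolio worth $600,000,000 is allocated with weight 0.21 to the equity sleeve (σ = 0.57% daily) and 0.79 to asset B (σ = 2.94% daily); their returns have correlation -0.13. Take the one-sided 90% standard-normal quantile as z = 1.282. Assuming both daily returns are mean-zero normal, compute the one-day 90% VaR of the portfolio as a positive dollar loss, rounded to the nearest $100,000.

σ_p² = 0.21²·0.57² + 0.79²·2.94² + 2·-0.13·0.21·0.79·0.57·2.94 = 5.3365 (%²).
σ_p = √5.3365 = 2.310%.
VaR = 1.282 × 2.310% = 2.961%; on $600,000,000 that is $17,766,000.

$17,800,000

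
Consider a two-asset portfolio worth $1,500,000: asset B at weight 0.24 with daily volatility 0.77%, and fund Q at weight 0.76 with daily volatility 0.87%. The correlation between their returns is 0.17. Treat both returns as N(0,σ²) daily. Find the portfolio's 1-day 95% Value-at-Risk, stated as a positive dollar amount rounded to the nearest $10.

σ_p² = 0.24²·0.77² + 0.76²·0.87² + 2·0.17·0.24·0.76·0.77·0.87 = 0.5129 (%²).
σ_p = √0.5129 = 0.716%.
At 95%, z = 1.645.
VaR = 1.645 × 0.716% = 1.178%; on $1,500,000 that is $17,670.

$17,670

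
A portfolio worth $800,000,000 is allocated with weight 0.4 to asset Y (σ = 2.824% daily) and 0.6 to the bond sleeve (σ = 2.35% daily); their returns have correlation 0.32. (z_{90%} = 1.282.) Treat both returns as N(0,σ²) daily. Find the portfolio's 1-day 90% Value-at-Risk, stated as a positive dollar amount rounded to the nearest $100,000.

$21,200,000

σ_p² = 0.4²·2.824² + 0.6²·2.35² + 2·0.32·0.4·0.6·2.824·2.35 = 4.2834 (%²).
σ_p = √4.2834 = 2.070%.
VaR = 1.282 × 2.070% = 2.654%; on $800,000,000 that is $21,232,000.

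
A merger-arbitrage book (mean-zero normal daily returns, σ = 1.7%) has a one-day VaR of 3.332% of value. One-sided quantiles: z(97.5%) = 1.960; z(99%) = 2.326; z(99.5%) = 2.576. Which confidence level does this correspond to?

97.5%

Implied z = VaR/σ = 3.332 / 1.7 = 1.960.
This matches z(97.5%) = 1.960.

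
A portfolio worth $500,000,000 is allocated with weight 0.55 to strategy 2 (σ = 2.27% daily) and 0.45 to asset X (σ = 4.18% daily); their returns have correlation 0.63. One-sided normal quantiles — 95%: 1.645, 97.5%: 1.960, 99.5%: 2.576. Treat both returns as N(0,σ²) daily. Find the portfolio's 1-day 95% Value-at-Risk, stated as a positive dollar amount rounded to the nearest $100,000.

$23,300,000

σ_p² = 0.55²·2.27² + 0.45²·4.18² + 2·0.63·0.55·0.45·2.27·4.18 = 8.0559 (%²).
σ_p = √8.0559 = 2.838%.
VaR = 1.645 × 2.838% = 4.669%; on $500,000,000 that is $23,345,000.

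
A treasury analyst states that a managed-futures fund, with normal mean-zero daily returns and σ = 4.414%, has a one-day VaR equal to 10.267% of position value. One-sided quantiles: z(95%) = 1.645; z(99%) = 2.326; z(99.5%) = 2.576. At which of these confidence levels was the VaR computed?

Implied z = VaR/σ = 10.267 / 4.414 = 2.326.
This matches z(99%) = 2.326.

99%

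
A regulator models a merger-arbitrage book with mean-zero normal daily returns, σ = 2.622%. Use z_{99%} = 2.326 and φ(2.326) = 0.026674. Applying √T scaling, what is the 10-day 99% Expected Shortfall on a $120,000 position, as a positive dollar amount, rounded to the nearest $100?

σ_{10d} = 2.622% × √10 = 8.291%.
ES multiplier = φ(z)/(1−α) = 0.026674/0.01 = 2.667.
ES = 8.291% × 2.667 = 22.112%; on $120,000: $26,534.

$26,500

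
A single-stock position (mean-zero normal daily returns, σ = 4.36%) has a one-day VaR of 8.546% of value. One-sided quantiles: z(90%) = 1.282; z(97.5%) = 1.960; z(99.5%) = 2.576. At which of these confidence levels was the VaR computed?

97.5%

Implied z = VaR/σ = 8.546 / 4.36 = 1.960.
This matches z(97.5%) = 1.960.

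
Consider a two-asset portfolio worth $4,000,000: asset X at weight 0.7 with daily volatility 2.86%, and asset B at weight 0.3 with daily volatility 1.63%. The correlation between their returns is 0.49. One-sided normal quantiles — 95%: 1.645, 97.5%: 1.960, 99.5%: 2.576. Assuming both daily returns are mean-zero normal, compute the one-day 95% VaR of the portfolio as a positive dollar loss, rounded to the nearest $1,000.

$150,000

σ_p² = 0.7²·2.86² + 0.3²·1.63² + 2·0.49·0.7·0.3·2.86·1.63 = 5.2065 (%²).
σ_p = √5.2065 = 2.282%.
VaR = 1.645 × 2.282% = 3.754%; on $4,000,000 that is $150,160.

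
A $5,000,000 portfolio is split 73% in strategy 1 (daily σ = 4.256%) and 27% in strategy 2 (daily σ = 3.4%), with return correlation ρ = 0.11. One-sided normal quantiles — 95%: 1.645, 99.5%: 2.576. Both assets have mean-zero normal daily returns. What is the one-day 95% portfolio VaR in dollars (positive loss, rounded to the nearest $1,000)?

$274,000

σ_p² = 0.73²·4.256² + 0.27²·3.4² + 2·0.11·0.73·0.27·4.256·3.4 = 11.1229 (%²).
σ_p = √11.1229 = 3.335%.
VaR = 1.645 × 3.335% = 5.486%; on $5,000,000 that is $274,300.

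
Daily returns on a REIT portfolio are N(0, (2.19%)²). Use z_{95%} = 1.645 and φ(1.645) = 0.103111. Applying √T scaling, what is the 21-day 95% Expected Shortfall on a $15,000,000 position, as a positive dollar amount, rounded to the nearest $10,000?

$3,100,000

σ_{21d} = 2.19% × √21 = 10.036%.
ES multiplier = φ(z)/(1−α) = 0.103111/0.05 = 2.062.
ES = 10.036% × 2.062 = 20.694%; on $15,000,000: $3,104,100.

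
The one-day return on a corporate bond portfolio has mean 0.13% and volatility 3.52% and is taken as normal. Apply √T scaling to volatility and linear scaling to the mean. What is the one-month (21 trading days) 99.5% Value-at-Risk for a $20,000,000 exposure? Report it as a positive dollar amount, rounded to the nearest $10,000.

$7,760,000

At 99.5%, z = 2.576.
σ_{21d} = 3.52% × √21 = 16.131%; μ_{21d} = 21 × 0.13% = 2.730%.
VaR = −(2.730%) + 2.576 × 16.131% = 38.823%.
On $20,000,000: 0.38823 × $20,000,000 = $7,764,600.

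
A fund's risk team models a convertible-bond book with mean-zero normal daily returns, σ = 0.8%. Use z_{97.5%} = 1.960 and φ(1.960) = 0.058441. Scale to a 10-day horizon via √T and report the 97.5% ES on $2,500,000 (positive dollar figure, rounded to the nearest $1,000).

$148,000

σ_{10d} = 0.8% × √10 = 2.530%.
ES multiplier = φ(z)/(1−α) = 0.058441/0.025 = 2.338.
ES = 2.530% × 2.338 = 5.915%; on $2,500,000: $147,875.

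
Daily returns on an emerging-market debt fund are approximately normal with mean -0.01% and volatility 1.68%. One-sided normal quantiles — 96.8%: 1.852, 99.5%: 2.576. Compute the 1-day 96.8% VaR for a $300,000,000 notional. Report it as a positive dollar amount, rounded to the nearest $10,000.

$9,360,000

VaR = −μ + z·σ = −(-0.01%) + 1.852 × 1.68% = 3.121%.
On $300,000,000: 0.03121 × $300,000,000 = $9,363,000.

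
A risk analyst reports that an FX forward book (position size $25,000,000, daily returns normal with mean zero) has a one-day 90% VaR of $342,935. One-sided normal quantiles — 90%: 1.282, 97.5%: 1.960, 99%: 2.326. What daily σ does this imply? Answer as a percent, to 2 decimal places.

1.07%

VaR as a fraction: $342,935 / $25,000,000 = 1.372%.
σ = VaR / z = 1.372% / 1.282 = 1.070%.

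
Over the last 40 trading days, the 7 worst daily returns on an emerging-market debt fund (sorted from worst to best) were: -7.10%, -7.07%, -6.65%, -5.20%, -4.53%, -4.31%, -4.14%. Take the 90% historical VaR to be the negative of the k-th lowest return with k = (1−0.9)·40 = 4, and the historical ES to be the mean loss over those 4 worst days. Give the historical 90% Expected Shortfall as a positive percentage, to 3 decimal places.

6.505%

The 4 worst returns sum to -26.02%.
ES = −(-26.02%) / 4 = 6.505%.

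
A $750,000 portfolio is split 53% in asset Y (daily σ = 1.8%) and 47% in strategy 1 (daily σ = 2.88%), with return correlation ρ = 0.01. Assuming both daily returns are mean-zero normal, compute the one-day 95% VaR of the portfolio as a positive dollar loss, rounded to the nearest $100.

σ_p² = 0.53²·1.8² + 0.47²·2.88² + 2·0.01·0.53·0.47·1.8·2.88 = 2.7682 (%²).
σ_p = √2.7682 = 1.664%.
At 95%, z = 1.645.
VaR = 1.645 × 1.664% = 2.737%; on $750,000 that is $20,528.

$20,500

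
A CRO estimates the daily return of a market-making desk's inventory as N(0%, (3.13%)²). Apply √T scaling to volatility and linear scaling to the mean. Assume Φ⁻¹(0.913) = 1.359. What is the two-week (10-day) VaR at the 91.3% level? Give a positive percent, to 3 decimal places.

13.451%

σ_{10d} = 3.13% × √10 = 9.898%.
VaR = 1.359 × 9.898% = 13.451%.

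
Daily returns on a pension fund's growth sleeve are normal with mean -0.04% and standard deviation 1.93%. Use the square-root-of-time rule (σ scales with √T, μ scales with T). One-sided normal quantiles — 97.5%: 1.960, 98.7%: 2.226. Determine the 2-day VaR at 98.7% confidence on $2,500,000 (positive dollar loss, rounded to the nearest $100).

$153,900

σ_{2d} = 1.93% × √2 = 2.729%; μ_{2d} = 2 × -0.04% = -0.080%.
VaR = −(-0.080%) + 2.226 × 2.729% = 6.155%.
On $2,500,000: 0.06155 × $2,500,000 = $153,875.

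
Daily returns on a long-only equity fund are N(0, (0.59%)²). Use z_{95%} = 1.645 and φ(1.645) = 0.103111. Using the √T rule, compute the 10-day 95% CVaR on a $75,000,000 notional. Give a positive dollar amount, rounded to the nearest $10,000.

σ_{10d} = 0.59% × √10 = 1.866%.
ES multiplier = φ(z)/(1−α) = 0.103111/0.05 = 2.062.
ES = 1.866% × 2.062 = 3.848%; on $75,000,000: $2,886,000.

$2,890,000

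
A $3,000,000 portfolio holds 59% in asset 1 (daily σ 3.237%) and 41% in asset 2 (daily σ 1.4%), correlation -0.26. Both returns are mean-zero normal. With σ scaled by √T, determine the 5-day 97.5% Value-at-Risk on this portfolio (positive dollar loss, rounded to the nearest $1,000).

$243,000

σ_p = √(0.59²·3.237² + 0.41²·1.4² + 2·-0.26·0.59·0.41·3.237·1.4) = 1.846%.
σ_{5d} = 1.846% × √5 = 4.128%.
z(97.5%) = 1.960.
VaR = 1.960 × 4.128% = 8.091%; on $3,000,000 that is $242,730.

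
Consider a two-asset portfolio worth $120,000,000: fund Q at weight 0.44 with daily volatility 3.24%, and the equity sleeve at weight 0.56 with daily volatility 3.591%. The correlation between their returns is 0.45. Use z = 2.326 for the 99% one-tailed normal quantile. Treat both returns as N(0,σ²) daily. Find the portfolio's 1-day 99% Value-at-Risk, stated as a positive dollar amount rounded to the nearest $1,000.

$8,212,000

σ_p² = 0.44²·3.24² + 0.56²·3.591² + 2·0.45·0.44·0.56·3.24·3.591 = 8.6564 (%²).
σ_p = √8.6564 = 2.942%.
VaR = 2.326 × 2.942% = 6.843%; on $120,000,000 that is $8,211,600.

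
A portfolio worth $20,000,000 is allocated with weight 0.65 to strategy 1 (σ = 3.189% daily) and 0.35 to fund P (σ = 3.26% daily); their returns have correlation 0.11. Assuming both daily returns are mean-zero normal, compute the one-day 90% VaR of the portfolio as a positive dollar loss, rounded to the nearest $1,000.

$634,000

σ_p² = 0.65²·3.189² + 0.35²·3.26² + 2·0.11·0.65·0.35·3.189·3.26 = 6.1189 (%²).
σ_p = √6.1189 = 2.474%.
At 90%, z = 1.282.
VaR = 1.282 × 2.474% = 3.172%; on $20,000,000 that is $634,400.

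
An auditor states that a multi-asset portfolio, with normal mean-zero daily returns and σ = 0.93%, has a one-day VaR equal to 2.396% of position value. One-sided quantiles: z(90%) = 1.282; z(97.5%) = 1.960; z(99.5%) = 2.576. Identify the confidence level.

Implied z = VaR/σ = 2.396 / 0.93 = 2.576.
This matches z(99.5%) = 2.576.

99.5%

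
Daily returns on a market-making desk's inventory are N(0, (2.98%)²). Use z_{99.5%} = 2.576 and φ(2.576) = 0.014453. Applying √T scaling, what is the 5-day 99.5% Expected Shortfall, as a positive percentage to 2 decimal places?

σ_{5d} = 2.98% × √5 = 6.663%.
ES multiplier = φ(z)/(1−α) = 0.014453/0.005 = 2.891.
ES = 6.663% × 2.891 = 19.263%.

19.26%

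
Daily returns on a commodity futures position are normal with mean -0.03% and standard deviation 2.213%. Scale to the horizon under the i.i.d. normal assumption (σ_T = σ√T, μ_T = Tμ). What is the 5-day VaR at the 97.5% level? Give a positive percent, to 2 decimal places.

9.85%

At 97.5%, z = 1.960.
σ_{5d} = 2.213% × √5 = 4.948%; μ_{5d} = 5 × -0.03% = -0.150%.
VaR = −(-0.150%) + 1.960 × 4.948% = 9.848%.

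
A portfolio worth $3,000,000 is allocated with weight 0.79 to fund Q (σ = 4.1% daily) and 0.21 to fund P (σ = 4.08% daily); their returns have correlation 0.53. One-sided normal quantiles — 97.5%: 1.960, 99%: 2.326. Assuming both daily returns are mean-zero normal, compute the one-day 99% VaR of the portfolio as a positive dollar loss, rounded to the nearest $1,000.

$263,000

σ_p² = 0.79²·4.1² + 0.21²·4.08² + 2·0.53·0.79·0.21·4.1·4.08 = 14.1669 (%²).
σ_p = √14.1669 = 3.764%.
VaR = 2.326 × 3.764% = 8.755%; on $3,000,000 that is $262,650.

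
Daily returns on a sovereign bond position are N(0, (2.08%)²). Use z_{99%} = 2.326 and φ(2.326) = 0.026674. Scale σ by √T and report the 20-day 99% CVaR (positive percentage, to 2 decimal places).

24.81%

σ_{20d} = 2.08% × √20 = 9.302%.
ES multiplier = φ(z)/(1−α) = 0.026674/0.01 = 2.667.
ES = 9.302% × 2.667 = 24.808%.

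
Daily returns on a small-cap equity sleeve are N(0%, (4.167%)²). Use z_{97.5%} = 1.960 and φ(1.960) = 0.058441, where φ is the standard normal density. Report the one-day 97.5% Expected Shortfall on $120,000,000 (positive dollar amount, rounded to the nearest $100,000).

$11,700,000

Tail multiplier: φ(z)/(1−α) = 0.058441 / 0.025 = 2.338.
ES = 4.167% × 2.338 = 9.742%.
On $120,000,000: 0.09742 × $120,000,000 = $11,690,400.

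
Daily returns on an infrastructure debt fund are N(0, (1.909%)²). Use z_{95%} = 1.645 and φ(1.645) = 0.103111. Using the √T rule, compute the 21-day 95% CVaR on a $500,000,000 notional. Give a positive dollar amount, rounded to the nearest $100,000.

σ_{21d} = 1.909% × √21 = 8.748%.
ES multiplier = φ(z)/(1−α) = 0.103111/0.05 = 2.062.
ES = 8.748% × 2.062 = 18.038%; on $500,000,000: $90,190,000.

$90,200,000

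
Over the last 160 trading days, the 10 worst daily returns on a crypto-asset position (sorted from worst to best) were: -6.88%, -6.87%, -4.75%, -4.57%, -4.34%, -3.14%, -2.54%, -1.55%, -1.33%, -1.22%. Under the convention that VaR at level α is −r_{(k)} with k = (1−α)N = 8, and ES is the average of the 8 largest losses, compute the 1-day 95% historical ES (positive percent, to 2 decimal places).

4.33%

The 8 worst returns sum to -34.64%.
ES = −(-34.64%) / 8 = 4.33%.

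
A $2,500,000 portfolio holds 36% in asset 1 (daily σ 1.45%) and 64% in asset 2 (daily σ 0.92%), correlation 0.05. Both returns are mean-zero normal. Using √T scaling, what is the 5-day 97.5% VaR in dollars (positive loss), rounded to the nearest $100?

σ_p = √(0.36²·1.45² + 0.64²·0.92² + 2·0.05·0.36·0.64·1.45·0.92) = 0.806%.
σ_{5d} = 0.806% × √5 = 1.802%.
z(97.5%) = 1.960.
VaR = 1.960 × 1.802% = 3.532%; on $2,500,000 that is $88,300.

$88,300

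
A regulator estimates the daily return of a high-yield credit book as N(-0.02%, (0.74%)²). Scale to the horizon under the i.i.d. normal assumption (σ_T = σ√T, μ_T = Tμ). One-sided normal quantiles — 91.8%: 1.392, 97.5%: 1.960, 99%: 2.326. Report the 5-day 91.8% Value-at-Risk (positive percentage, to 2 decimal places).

2.40%

σ_{5d} = 0.74% × √5 = 1.655%; μ_{5d} = 5 × -0.02% = -0.100%.
VaR = −(-0.100%) + 1.392 × 1.655% = 2.404%.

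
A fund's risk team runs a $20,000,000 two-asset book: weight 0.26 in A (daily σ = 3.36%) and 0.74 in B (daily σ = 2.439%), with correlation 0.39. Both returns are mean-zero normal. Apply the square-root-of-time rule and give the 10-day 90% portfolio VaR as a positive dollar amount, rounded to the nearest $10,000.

σ_p = √(0.26²·3.36² + 0.74²·2.439² + 2·0.39·0.26·0.74·3.36·2.439) = 2.291%.
σ_{10d} = 2.291% × √10 = 7.245%.
z(90%) = 1.282.
VaR = 1.282 × 7.245% = 9.288%; on $20,000,000 that is $1,857,600.

$1,860,000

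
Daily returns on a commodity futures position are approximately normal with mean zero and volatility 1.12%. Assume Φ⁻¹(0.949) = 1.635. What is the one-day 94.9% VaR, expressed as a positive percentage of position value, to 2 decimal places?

VaR = z·σ = 1.635 × 1.12% = 1.831%.

1.83%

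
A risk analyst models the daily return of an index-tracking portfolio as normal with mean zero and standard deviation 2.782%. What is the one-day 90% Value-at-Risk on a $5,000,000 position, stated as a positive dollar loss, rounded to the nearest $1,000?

$178,000

At 90% one-sided, z = 1.282.
VaR = z·σ = 1.282 × 2.782% = 3.567%.
On $5,000,000: 0.03567 × $5,000,000 = $178,350.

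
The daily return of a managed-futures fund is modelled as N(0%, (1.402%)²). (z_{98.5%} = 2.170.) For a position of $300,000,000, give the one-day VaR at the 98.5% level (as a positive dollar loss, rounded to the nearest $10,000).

VaR = z·σ = 2.170 × 1.402% = 3.042%.
On $300,000,000: 0.03042 × $300,000,000 = $9,126,000.

$9,130,000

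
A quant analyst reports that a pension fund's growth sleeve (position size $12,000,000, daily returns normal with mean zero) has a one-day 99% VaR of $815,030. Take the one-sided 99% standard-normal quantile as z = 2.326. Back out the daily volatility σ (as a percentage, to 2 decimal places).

2.92%

VaR as a fraction: $815,030 / $12,000,000 = 6.792%.
σ = VaR / z = 6.792% / 2.326 = 2.920%.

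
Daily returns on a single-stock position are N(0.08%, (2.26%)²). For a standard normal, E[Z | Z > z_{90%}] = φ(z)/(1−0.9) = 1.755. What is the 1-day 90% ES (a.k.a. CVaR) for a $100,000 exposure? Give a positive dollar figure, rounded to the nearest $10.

ES = −(0.08%) + 2.26% × 1.755 = 3.886%.
On $100,000: 0.03886 × $100,000 = $3,886.

$3,890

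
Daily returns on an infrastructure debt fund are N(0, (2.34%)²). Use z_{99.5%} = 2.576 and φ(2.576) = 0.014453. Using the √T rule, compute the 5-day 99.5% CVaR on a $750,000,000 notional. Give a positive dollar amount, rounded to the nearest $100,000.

$113,400,000

σ_{5d} = 2.34% × √5 = 5.232%.
ES multiplier = φ(z)/(1−α) = 0.014453/0.005 = 2.891.
ES = 5.232% × 2.891 = 15.126%; on $750,000,000: $113,445,000.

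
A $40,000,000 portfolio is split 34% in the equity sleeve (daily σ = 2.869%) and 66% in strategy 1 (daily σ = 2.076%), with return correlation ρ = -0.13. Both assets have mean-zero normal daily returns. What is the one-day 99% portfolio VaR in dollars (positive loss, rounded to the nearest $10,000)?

σ_p² = 0.34²·2.869² + 0.66²·2.076² + 2·-0.13·0.34·0.66·2.869·2.076 = 2.4814 (%²).
σ_p = √2.4814 = 1.575%.
At 99%, z = 2.326.
VaR = 2.326 × 1.575% = 3.663%; on $40,000,000 that is $1,465,200.

$1,470,000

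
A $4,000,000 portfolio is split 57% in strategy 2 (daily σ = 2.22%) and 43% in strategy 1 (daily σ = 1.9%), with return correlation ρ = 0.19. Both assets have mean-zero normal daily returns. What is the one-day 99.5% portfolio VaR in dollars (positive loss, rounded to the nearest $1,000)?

$168,000

σ_p² = 0.57²·2.22² + 0.43²·1.9² + 2·0.19·0.57·0.43·2.22·1.9 = 2.6616 (%²).
σ_p = √2.6616 = 1.631%.
At 99.5%, z = 2.576.
VaR = 2.576 × 1.631% = 4.201%; on $4,000,000 that is $168,040.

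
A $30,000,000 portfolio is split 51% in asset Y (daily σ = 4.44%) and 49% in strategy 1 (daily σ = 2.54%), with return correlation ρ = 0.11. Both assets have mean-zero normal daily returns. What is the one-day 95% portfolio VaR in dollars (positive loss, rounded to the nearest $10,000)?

σ_p² = 0.51²·4.44² + 0.49²·2.54² + 2·0.11·0.51·0.49·4.44·2.54 = 7.2966 (%²).
σ_p = √7.2966 = 2.701%.
At 95%, z = 1.645.
VaR = 1.645 × 2.701% = 4.443%; on $30,000,000 that is $1,332,900.

$1,330,000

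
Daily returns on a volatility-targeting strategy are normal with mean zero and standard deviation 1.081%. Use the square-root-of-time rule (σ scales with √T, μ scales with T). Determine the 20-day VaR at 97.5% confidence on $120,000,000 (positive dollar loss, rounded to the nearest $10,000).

$11,370,000

At 97.5%, z = 1.960.
σ_{20d} = 1.081% × √20 = 4.834%.
VaR = 1.960 × 4.834% = 9.475%.
On $120,000,000: 0.09475 × $120,000,000 = $11,370,000.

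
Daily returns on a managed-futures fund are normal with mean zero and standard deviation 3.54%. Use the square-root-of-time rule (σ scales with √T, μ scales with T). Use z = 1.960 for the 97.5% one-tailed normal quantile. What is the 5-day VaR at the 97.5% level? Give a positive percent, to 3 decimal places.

15.515%

σ_{5d} = 3.54% × √5 = 7.916%.
VaR = 1.960 × 7.916% = 15.515%.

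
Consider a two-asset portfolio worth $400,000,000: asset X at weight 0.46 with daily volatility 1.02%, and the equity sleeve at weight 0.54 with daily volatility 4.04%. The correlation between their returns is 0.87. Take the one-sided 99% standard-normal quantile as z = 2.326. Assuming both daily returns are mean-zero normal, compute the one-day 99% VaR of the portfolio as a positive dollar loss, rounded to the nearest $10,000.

σ_p² = 0.46²·1.02² + 0.54²·4.04² + 2·0.87·0.46·0.54·1.02·4.04 = 6.7606 (%²).
σ_p = √6.7606 = 2.600%.
VaR = 2.326 × 2.600% = 6.048%; on $400,000,000 that is $24,192,000.

$24,190,000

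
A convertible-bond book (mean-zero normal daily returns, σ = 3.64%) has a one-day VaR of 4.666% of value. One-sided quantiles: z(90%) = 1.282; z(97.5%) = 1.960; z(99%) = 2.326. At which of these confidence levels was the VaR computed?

Implied z = VaR/σ = 4.666 / 3.64 = 1.282.
This matches z(90%) = 1.282.

90%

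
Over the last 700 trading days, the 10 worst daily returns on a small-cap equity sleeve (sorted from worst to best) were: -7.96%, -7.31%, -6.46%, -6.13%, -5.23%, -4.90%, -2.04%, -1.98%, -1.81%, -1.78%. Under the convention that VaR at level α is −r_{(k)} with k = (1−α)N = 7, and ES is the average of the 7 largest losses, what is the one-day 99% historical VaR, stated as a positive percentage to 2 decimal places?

2.04%

k = 7; the 7th lowest return is -2.04%, so VaR = 2.04%.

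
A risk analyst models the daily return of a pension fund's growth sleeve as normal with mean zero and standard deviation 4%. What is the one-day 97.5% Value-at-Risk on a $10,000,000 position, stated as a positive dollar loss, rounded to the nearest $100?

At 97.5% one-sided, z = 1.960.
VaR = z·σ = 1.960 × 4% = 7.840%.
On $10,000,000: 0.07840 × $10,000,000 = $784,000.

$784,000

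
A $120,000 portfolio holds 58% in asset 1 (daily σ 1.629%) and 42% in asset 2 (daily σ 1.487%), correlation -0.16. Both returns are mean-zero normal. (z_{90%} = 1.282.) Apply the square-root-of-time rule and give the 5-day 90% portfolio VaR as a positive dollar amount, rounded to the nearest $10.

$3,600

σ_p = √(0.58²·1.629² + 0.42²·1.487² + 2·-0.16·0.58·0.42·1.629·1.487) = 1.046%.
σ_{5d} = 1.046% × √5 = 2.339%.
VaR = 1.282 × 2.339% = 2.999%; on $120,000 that is $3,599.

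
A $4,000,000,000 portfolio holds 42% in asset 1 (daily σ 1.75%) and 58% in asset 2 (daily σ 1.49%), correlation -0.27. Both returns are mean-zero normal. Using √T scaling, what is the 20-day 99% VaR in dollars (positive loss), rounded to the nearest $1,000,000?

σ_p = √(0.42²·1.75² + 0.58²·1.49² + 2·-0.27·0.42·0.58·1.75·1.49) = 0.972%.
σ_{20d} = 0.972% × √20 = 4.347%.
z(99%) = 2.326.
VaR = 2.326 × 4.347% = 10.111%; on $4,000,000,000 that is $404,440,000.

$404,000,000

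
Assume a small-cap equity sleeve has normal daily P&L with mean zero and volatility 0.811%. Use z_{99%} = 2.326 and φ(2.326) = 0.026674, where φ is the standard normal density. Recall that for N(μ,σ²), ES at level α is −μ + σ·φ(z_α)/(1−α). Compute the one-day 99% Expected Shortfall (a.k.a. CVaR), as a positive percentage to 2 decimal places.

Tail multiplier: φ(z)/(1−α) = 0.026674 / 0.01 = 2.667.
ES = 0.811% × 2.667 = 2.163%.

2.16%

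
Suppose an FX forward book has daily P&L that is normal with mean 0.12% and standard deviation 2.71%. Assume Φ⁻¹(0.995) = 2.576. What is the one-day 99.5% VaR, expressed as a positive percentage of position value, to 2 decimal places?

VaR = −μ + z·σ = −(0.12%) + 2.576 × 2.71% = 6.861%.

6.86%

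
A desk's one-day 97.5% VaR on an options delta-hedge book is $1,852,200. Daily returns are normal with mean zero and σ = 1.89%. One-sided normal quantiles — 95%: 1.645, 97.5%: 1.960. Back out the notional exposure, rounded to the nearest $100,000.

$50,000,000

VaR as a fraction of value: z·σ = 1.960 × 1.89% = 3.7044%.
Position = $1,852,200 / 0.037044 = $50,000,000.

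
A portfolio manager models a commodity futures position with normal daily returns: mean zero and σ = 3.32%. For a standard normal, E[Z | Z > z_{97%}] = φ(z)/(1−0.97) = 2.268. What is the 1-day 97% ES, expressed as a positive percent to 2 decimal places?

ES = 3.32% × 2.268 = 7.530%.

7.53%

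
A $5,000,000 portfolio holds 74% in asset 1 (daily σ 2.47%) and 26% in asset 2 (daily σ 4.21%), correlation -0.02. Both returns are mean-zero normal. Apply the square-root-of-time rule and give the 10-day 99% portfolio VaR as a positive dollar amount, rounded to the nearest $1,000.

$777,000

σ_p = √(0.74²·2.47² + 0.26²·4.21² + 2·-0.02·0.74·0.26·2.47·4.21) = 2.112%.
σ_{10d} = 2.112% × √10 = 6.679%.
z(99%) = 2.326.
VaR = 2.326 × 6.679% = 15.535%; on $5,000,000 that is $776,750.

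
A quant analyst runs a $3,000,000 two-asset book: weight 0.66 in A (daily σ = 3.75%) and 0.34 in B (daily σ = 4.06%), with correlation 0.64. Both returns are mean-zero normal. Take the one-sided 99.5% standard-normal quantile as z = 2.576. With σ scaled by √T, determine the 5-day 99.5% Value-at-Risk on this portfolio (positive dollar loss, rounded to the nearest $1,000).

σ_p = √(0.66²·3.75² + 0.34²·4.06² + 2·0.64·0.66·0.34·3.75·4.06) = 3.522%.
σ_{5d} = 3.522% × √5 = 7.875%.
VaR = 2.576 × 7.875% = 20.286%; on $3,000,000 that is $608,580.

$609,000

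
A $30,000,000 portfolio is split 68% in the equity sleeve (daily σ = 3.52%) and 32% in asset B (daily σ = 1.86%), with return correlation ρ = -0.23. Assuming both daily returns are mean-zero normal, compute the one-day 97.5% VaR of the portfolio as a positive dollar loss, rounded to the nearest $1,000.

$1,370,000

σ_p² = 0.68²·3.52² + 0.32²·1.86² + 2·-0.23·0.68·0.32·3.52·1.86 = 5.4282 (%²).
σ_p = √5.4282 = 2.330%.
At 97.5%, z = 1.960.
VaR = 1.960 × 2.330% = 4.567%; on $30,000,000 that is $1,370,100.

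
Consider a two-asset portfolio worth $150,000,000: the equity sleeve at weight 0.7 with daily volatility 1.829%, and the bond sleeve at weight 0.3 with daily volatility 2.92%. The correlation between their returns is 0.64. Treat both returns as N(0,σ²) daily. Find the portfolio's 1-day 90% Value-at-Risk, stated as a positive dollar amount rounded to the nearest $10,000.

σ_p² = 0.7²·1.829² + 0.3²·2.92² + 2·0.64·0.7·0.3·1.829·2.92 = 3.8421 (%²).
σ_p = √3.8421 = 1.960%.
At 90%, z = 1.282.
VaR = 1.282 × 1.960% = 2.513%; on $150,000,000 that is $3,769,500.

$3,770,000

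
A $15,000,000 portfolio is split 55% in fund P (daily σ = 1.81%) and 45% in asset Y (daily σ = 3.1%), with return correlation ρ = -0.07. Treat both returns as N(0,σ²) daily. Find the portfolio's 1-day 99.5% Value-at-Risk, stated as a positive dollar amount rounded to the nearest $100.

σ_p² = 0.55²·1.81² + 0.45²·3.1² + 2·-0.07·0.55·0.45·1.81·3.1 = 2.7426 (%²).
σ_p = √2.7426 = 1.656%.
At 99.5%, z = 2.576.
VaR = 2.576 × 1.656% = 4.266%; on $15,000,000 that is $639,900.

$639,900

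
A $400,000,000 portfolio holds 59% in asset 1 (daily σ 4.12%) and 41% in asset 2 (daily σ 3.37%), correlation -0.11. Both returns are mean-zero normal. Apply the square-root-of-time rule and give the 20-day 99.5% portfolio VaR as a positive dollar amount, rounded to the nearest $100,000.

$122,600,000

σ_p = √(0.59²·4.12² + 0.41²·3.37² + 2·-0.11·0.59·0.41·4.12·3.37) = 2.661%.
σ_{20d} = 2.661% × √20 = 11.900%.
z(99.5%) = 2.576.
VaR = 2.576 × 11.900% = 30.654%; on $400,000,000 that is $122,616,000.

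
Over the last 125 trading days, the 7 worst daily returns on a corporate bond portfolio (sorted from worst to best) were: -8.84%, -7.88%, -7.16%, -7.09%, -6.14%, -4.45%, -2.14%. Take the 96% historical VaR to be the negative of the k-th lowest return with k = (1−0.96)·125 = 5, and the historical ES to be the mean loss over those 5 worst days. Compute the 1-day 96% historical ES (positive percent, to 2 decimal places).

The 5 worst returns sum to -37.11%.
ES = −(-37.11%) / 5 = 7.422% ≈ 7.42%.

7.42%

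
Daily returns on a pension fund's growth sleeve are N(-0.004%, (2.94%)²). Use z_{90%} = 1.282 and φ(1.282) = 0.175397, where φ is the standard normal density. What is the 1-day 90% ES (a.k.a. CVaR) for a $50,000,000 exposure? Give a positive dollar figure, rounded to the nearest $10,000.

Tail multiplier: φ(z)/(1−α) = 0.175397 / 0.1 = 1.754.
ES = −(-0.004%) + 2.94% × 1.754 = 5.161%.
On $50,000,000: 0.05161 × $50,000,000 = $2,580,500.

$2,580,000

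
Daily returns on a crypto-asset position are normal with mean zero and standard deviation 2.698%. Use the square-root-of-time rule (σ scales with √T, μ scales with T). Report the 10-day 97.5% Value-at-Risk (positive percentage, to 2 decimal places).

16.72%

At 97.5%, z = 1.960.
σ_{10d} = 2.698% × √10 = 8.532%.
VaR = 1.960 × 8.532% = 16.723%.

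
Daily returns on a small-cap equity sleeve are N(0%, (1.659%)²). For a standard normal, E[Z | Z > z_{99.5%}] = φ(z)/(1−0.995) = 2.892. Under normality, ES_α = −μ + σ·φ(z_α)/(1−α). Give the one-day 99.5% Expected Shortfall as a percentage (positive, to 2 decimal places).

ES = 1.659% × 2.892 = 4.798%.

4.80%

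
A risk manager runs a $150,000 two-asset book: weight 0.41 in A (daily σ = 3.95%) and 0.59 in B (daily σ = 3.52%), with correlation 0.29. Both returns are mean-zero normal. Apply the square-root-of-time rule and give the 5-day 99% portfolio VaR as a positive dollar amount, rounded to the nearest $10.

$23,260

σ_p = √(0.41²·3.95² + 0.59²·3.52² + 2·0.29·0.41·0.59·3.95·3.52) = 2.981%.
σ_{5d} = 2.981% × √5 = 6.666%.
z(99%) = 2.326.
VaR = 2.326 × 6.666% = 15.505%; on $150,000 that is $23,258.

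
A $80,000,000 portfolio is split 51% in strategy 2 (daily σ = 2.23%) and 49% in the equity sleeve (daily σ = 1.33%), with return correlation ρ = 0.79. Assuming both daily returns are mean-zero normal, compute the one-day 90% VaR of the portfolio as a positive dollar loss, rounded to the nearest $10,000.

$1,740,000

σ_p² = 0.51²·2.23² + 0.49²·1.33² + 2·0.79·0.51·0.49·2.23·1.33 = 2.8892 (%²).
σ_p = √2.8892 = 1.700%.
At 90%, z = 1.282.
VaR = 1.282 × 1.700% = 2.179%; on $80,000,000 that is $1,743,200.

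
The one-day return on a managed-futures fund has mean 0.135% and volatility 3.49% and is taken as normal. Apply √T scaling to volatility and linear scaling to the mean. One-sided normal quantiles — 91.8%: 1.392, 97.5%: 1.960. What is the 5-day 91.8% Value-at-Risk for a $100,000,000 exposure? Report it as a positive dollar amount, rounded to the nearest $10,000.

$10,190,000

σ_{5d} = 3.49% × √5 = 7.804%; μ_{5d} = 5 × 0.135% = 0.675%.
VaR = −(0.675%) + 1.392 × 7.804% = 10.188%.
On $100,000,000: 0.10188 × $100,000,000 = $10,188,000.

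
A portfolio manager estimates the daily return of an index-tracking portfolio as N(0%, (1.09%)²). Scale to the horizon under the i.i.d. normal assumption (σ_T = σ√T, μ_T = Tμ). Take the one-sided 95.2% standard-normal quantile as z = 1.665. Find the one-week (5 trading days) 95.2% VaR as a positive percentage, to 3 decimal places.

σ_{5d} = 1.09% × √5 = 2.437%.
VaR = 1.665 × 2.437% = 4.058%.

4.058%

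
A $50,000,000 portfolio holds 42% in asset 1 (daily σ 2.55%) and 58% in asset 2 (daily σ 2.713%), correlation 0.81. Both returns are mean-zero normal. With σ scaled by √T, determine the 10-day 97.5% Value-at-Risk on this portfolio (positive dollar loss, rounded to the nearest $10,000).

σ_p = √(0.42²·2.55² + 0.58²·2.713² + 2·0.81·0.42·0.58·2.55·2.713) = 2.521%.
σ_{10d} = 2.521% × √10 = 7.972%.
z(97.5%) = 1.960.
VaR = 1.960 × 7.972% = 15.625%; on $50,000,000 that is $7,812,500.

$7,810,000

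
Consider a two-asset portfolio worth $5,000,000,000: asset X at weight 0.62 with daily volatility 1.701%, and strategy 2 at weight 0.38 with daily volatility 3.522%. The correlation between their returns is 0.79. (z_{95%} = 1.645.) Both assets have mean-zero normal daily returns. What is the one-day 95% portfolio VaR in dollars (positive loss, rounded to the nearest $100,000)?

$186,400,000

σ_p² = 0.62²·1.701² + 0.38²·3.522² + 2·0.79·0.62·0.38·1.701·3.522 = 5.1335 (%²).
σ_p = √5.1335 = 2.266%.
VaR = 1.645 × 2.266% = 3.728%; on $5,000,000,000 that is $186,400,000.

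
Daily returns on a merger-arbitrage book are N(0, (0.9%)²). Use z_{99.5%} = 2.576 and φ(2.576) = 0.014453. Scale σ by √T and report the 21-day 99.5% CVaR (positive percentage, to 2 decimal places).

σ_{21d} = 0.9% × √21 = 4.124%.
ES multiplier = φ(z)/(1−α) = 0.014453/0.005 = 2.891.
ES = 4.124% × 2.891 = 11.922%.

11.92%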